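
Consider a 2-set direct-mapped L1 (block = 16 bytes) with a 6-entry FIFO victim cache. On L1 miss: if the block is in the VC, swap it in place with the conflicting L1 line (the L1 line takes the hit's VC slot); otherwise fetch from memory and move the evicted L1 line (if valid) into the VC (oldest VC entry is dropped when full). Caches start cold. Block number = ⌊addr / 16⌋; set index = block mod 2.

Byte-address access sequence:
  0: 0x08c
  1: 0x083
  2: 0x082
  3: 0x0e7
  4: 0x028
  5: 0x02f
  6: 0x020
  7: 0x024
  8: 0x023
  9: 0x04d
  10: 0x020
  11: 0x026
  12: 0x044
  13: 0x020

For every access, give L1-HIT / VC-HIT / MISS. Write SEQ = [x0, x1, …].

  [0] addr=0x8c blk=8 s=0: MISS | VC []
  [1] addr=0x83 blk=8 s=0: L1-HIT | VC []
  [2] addr=0x82 blk=8 s=0: L1-HIT | VC []
  [3] addr=0xe7 blk=14 s=0: MISS | VC [8]
  [4] addr=0x28 blk=2 s=0: MISS | VC [8, 14]
  [5] addr=0x2f blk=2 s=0: L1-HIT | VC [8, 14]
  [6] addr=0x20 blk=2 s=0: L1-HIT | VC [8, 14]
  [7] addr=0x24 blk=2 s=0: L1-HIT | VC [8, 14]
  [8] addr=0x23 blk=2 s=0: L1-HIT | VC [8, 14]
  [9] addr=0x4d blk=4 s=0: MISS | VC [8, 14, 2]
  [10] addr=0x20 blk=2 s=0: VC-HIT | VC [8, 14, 4]
  [11] addr=0x26 blk=2 s=0: L1-HIT | VC [8, 14, 4]
  [12] addr=0x44 blk=4 s=0: VC-HIT | VC [8, 14, 2]
  [13] addr=0x20 blk=2 s=0: VC-HIT | VC [8, 14, 4]

SEQ = [MISS, L1-HIT, L1-HIT, MISS, MISS, L1-HIT, L1-HIT, L1-HIT, L1-HIT, MISS, VC-HIT, L1-HIT, VC-HIT, VC-HIT]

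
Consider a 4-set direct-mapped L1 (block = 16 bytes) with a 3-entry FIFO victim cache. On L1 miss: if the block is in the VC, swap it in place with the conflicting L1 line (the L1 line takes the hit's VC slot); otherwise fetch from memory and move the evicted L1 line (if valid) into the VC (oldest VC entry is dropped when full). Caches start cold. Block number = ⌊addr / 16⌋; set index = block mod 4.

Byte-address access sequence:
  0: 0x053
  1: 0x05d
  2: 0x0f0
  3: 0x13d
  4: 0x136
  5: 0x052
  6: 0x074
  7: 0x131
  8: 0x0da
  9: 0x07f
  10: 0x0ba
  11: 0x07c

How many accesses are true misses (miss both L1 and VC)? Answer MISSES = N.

#0 0x53→b5/s1 MISS; vc=[]
#1 0x5d→b5/s1 L1-HIT; vc=[]
#2 0xf0→b15/s3 MISS; vc=[]
#3 0x13d→b19/s3 MISS; vc=[15]
#4 0x136→b19/s3 L1-HIT; vc=[15]
#5 0x52→b5/s1 L1-HIT; vc=[15]
#6 0x74→b7/s3 MISS; vc=[15,19]
#7 0x131→b19/s3 VC-HIT; vc=[15,7]
#8 0xda→b13/s1 MISS; vc=[15,7,5]
#9 0x7f→b7/s3 VC-HIT; vc=[15,19,5]
#10 0xba→b11/s3 MISS; vc=[19,5,7]
#11 0x7c→b7/s3 VC-HIT; vc=[19,5,11]

MISSES = 6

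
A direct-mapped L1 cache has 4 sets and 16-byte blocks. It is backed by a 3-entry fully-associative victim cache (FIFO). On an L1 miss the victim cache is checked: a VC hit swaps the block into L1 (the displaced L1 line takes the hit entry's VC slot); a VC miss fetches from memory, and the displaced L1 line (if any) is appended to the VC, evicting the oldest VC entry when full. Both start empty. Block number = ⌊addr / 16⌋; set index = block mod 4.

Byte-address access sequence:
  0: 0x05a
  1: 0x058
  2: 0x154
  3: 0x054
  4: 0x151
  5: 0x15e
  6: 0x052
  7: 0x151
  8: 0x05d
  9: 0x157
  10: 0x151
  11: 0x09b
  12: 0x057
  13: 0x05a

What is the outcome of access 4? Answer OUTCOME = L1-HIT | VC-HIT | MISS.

OUTCOME = VC-HIT

#0 0x5a→b5/s1 MISS; vc=[]
#1 0x58→b5/s1 L1-HIT; vc=[]
#2 0x154→b21/s1 MISS; vc=[5]
#3 0x54→b5/s1 VC-HIT; vc=[21]
#4 0x151→b21/s1 VC-HIT; vc=[5]
#5 0x15e→b21/s1 L1-HIT; vc=[5]
#6 0x52→b5/s1 VC-HIT; vc=[21]
#7 0x151→b21/s1 VC-HIT; vc=[5]
#8 0x5d→b5/s1 VC-HIT; vc=[21]
#9 0x157→b21/s1 VC-HIT; vc=[5]
#10 0x151→b21/s1 L1-HIT; vc=[5]
#11 0x9b→b9/s1 MISS; vc=[5,21]
#12 0x57→b5/s1 VC-HIT; vc=[9,21]
#13 0x5a→b5/s1 L1-HIT; vc=[9,21]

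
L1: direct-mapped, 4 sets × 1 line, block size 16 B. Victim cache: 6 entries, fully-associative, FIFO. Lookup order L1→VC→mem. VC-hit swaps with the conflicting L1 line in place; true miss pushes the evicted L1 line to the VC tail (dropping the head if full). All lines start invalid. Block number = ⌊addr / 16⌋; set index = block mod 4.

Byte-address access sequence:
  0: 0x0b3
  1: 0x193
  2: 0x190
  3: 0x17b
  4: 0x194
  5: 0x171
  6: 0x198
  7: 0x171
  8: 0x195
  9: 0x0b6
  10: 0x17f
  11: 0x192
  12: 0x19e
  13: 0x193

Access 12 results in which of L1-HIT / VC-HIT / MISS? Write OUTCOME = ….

OUTCOME = L1-HIT

0: 0xb3 (blk 11, set 3) → MISS  vc=[]
1: 0x193 (blk 25, set 1) → MISS  vc=[]
2: 0x190 (blk 25, set 1) → L1-HIT  vc=[]
3: 0x17b (blk 23, set 3) → MISS  vc=[11]
4: 0x194 (blk 25, set 1) → L1-HIT  vc=[11]
5: 0x171 (blk 23, set 3) → L1-HIT  vc=[11]
6: 0x198 (blk 25, set 1) → L1-HIT  vc=[11]
7: 0x171 (blk 23, set 3) → L1-HIT  vc=[11]
8: 0x195 (blk 25, set 1) → L1-HIT  vc=[11]
9: 0xb6 (blk 11, set 3) → VC-HIT  vc=[23]
10: 0x17f (blk 23, set 3) → VC-HIT  vc=[11]
11: 0x192 (blk 25, set 1) → L1-HIT  vc=[11]
12: 0x19e (blk 25, set 1) → L1-HIT  vc=[11]
13: 0x193 (blk 25, set 1) → L1-HIT  vc=[11]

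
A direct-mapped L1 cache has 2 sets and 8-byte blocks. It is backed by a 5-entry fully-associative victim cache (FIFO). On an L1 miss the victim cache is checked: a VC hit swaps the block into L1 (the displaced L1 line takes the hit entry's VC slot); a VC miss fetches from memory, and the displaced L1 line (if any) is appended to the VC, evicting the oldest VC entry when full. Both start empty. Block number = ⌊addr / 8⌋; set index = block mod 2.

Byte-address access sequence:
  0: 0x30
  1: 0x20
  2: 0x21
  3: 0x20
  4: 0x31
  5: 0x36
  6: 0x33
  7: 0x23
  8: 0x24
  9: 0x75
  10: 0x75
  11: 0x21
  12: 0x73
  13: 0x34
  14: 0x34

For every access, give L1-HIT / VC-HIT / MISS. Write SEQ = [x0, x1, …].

SEQ = [MISS, MISS, L1-HIT, L1-HIT, VC-HIT, L1-HIT, L1-HIT, VC-HIT, L1-HIT, MISS, L1-HIT, VC-HIT, VC-HIT, VC-HIT, L1-HIT]

  [0] addr=0x30 blk=6 s=0: MISS | VC []
  [1] addr=0x20 blk=4 s=0: MISS | VC [6]
  [2] addr=0x21 blk=4 s=0: L1-HIT | VC [6]
  [3] addr=0x20 blk=4 s=0: L1-HIT | VC [6]
  [4] addr=0x31 blk=6 s=0: VC-HIT | VC [4]
  [5] addr=0x36 blk=6 s=0: L1-HIT | VC [4]
  [6] addr=0x33 blk=6 s=0: L1-HIT | VC [4]
  [7] addr=0x23 blk=4 s=0: VC-HIT | VC [6]
  [8] addr=0x24 blk=4 s=0: L1-HIT | VC [6]
  [9] addr=0x75 blk=14 s=0: MISS | VC [6, 4]
  [10] addr=0x75 blk=14 s=0: L1-HIT | VC [6, 4]
  [11] addr=0x21 blk=4 s=0: VC-HIT | VC [6, 14]
  [12] addr=0x73 blk=14 s=0: VC-HIT | VC [6, 4]
  [13] addr=0x34 blk=6 s=0: VC-HIT | VC [14, 4]
  [14] addr=0x34 blk=6 s=0: L1-HIT | VC [14, 4]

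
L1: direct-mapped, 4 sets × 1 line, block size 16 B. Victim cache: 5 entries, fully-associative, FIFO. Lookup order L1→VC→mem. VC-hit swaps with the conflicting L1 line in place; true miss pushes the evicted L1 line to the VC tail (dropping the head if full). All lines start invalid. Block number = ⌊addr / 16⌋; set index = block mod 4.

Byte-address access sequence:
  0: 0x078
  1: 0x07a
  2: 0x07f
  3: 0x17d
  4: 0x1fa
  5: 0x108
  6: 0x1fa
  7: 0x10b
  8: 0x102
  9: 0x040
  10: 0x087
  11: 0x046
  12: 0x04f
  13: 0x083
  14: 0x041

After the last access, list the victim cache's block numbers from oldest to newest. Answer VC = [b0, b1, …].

VC = [7, 23, 16, 8]

  [0] addr=0x78 blk=7 s=3: MISS | VC []
  [1] addr=0x7a blk=7 s=3: L1-HIT | VC []
  [2] addr=0x7f blk=7 s=3: L1-HIT | VC []
  [3] addr=0x17d blk=23 s=3: MISS | VC [7]
  [4] addr=0x1fa blk=31 s=3: MISS | VC [7, 23]
  [5] addr=0x108 blk=16 s=0: MISS | VC [7, 23]
  [6] addr=0x1fa blk=31 s=3: L1-HIT | VC [7, 23]
  [7] addr=0x10b blk=16 s=0: L1-HIT | VC [7, 23]
  [8] addr=0x102 blk=16 s=0: L1-HIT | VC [7, 23]
  [9] addr=0x40 blk=4 s=0: MISS | VC [7, 23, 16]
  [10] addr=0x87 blk=8 s=0: MISS | VC [7, 23, 16, 4]
  [11] addr=0x46 blk=4 s=0: VC-HIT | VC [7, 23, 16, 8]
  [12] addr=0x4f blk=4 s=0: L1-HIT | VC [7, 23, 16, 8]
  [13] addr=0x83 blk=8 s=0: VC-HIT | VC [7, 23, 16, 4]
  [14] addr=0x41 blk=4 s=0: VC-HIT | VC [7, 23, 16, 8]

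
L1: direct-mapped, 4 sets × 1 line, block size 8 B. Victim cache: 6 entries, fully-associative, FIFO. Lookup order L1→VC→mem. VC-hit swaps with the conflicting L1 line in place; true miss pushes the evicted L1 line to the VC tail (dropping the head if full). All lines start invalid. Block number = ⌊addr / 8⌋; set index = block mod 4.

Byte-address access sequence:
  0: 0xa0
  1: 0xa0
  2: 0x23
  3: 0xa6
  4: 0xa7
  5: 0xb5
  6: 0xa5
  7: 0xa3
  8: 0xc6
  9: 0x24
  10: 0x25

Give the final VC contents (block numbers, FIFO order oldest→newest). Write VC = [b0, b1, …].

#0 0xa0→b20/s0 MISS; vc=[]
#1 0xa0→b20/s0 L1-HIT; vc=[]
#2 0x23→b4/s0 MISS; vc=[20]
#3 0xa6→b20/s0 VC-HIT; vc=[4]
#4 0xa7→b20/s0 L1-HIT; vc=[4]
#5 0xb5→b22/s2 MISS; vc=[4]
#6 0xa5→b20/s0 L1-HIT; vc=[4]
#7 0xa3→b20/s0 L1-HIT; vc=[4]
#8 0xc6→b24/s0 MISS; vc=[4,20]
#9 0x24→b4/s0 VC-HIT; vc=[24,20]
#10 0x25→b4/s0 L1-HIT; vc=[24,20]

VC = [24, 20]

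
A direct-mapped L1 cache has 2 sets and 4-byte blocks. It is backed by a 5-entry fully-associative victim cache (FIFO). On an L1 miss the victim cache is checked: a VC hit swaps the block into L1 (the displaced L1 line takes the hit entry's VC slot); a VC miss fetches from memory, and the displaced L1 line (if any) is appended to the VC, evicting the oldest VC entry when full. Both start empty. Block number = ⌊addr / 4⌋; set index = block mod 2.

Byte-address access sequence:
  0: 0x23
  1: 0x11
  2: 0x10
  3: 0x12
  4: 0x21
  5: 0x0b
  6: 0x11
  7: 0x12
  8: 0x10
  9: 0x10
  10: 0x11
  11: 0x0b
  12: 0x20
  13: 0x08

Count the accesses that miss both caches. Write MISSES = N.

0: 0x23 (blk 8, set 0) → MISS  vc=[]
1: 0x11 (blk 4, set 0) → MISS  vc=[8]
2: 0x10 (blk 4, set 0) → L1-HIT  vc=[8]
3: 0x12 (blk 4, set 0) → L1-HIT  vc=[8]
4: 0x21 (blk 8, set 0) → VC-HIT  vc=[4]
5: 0xb (blk 2, set 0) → MISS  vc=[4, 8]
6: 0x11 (blk 4, set 0) → VC-HIT  vc=[2, 8]
7: 0x12 (blk 4, set 0) → L1-HIT  vc=[2, 8]
8: 0x10 (blk 4, set 0) → L1-HIT  vc=[2, 8]
9: 0x10 (blk 4, set 0) → L1-HIT  vc=[2, 8]
10: 0x11 (blk 4, set 0) → L1-HIT  vc=[2, 8]
11: 0xb (blk 2, set 0) → VC-HIT  vc=[4, 8]
12: 0x20 (blk 8, set 0) → VC-HIT  vc=[4, 2]
13: 0x8 (blk 2, set 0) → VC-HIT  vc=[4, 8]

MISSES = 3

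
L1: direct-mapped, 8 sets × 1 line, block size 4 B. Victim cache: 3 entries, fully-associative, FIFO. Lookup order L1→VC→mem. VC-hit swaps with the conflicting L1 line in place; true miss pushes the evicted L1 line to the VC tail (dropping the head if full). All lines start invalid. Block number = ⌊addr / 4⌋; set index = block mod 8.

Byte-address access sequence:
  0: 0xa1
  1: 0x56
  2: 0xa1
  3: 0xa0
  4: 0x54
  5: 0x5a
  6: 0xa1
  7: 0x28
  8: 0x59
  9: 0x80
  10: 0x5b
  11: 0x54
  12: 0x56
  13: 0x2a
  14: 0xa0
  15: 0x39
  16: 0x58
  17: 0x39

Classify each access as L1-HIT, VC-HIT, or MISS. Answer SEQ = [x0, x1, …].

SEQ = [MISS, MISS, L1-HIT, L1-HIT, L1-HIT, MISS, L1-HIT, MISS, L1-HIT, MISS, L1-HIT, L1-HIT, L1-HIT, L1-HIT, VC-HIT, MISS, VC-HIT, VC-HIT]

#0 0xa1→b40/s0 MISS; vc=[]
#1 0x56→b21/s5 MISS; vc=[]
#2 0xa1→b40/s0 L1-HIT; vc=[]
#3 0xa0→b40/s0 L1-HIT; vc=[]
#4 0x54→b21/s5 L1-HIT; vc=[]
#5 0x5a→b22/s6 MISS; vc=[]
#6 0xa1→b40/s0 L1-HIT; vc=[]
#7 0x28→b10/s2 MISS; vc=[]
#8 0x59→b22/s6 L1-HIT; vc=[]
#9 0x80→b32/s0 MISS; vc=[40]
#10 0x5b→b22/s6 L1-HIT; vc=[40]
#11 0x54→b21/s5 L1-HIT; vc=[40]
#12 0x56→b21/s5 L1-HIT; vc=[40]
#13 0x2a→b10/s2 L1-HIT; vc=[40]
#14 0xa0→b40/s0 VC-HIT; vc=[32]
#15 0x39→b14/s6 MISS; vc=[32,22]
#16 0x58→b22/s6 VC-HIT; vc=[32,14]
#17 0x39→b14/s6 VC-HIT; vc=[32,22]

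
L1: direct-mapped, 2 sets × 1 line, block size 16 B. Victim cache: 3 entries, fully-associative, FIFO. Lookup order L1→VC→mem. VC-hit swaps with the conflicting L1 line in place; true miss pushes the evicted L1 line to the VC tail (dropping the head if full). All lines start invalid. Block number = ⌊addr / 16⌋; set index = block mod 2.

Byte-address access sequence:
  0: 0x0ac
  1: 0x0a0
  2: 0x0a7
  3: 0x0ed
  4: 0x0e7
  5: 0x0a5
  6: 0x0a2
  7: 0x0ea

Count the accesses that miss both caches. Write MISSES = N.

MISSES = 2

  [0] addr=0xac blk=10 s=0: MISS | VC []
  [1] addr=0xa0 blk=10 s=0: L1-HIT | VC []
  [2] addr=0xa7 blk=10 s=0: L1-HIT | VC []
  [3] addr=0xed blk=14 s=0: MISS | VC [10]
  [4] addr=0xe7 blk=14 s=0: L1-HIT | VC [10]
  [5] addr=0xa5 blk=10 s=0: VC-HIT | VC [14]
  [6] addr=0xa2 blk=10 s=0: L1-HIT | VC [14]
  [7] addr=0xea blk=14 s=0: VC-HIT | VC [10]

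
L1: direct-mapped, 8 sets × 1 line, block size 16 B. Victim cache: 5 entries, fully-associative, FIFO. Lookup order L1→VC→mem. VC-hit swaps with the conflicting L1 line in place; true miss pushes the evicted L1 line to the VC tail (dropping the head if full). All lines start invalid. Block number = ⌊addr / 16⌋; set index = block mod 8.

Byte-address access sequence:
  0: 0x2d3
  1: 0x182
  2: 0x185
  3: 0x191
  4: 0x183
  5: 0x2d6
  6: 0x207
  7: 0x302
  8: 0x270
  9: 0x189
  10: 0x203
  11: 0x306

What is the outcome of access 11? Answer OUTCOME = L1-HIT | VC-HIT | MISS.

OUTCOME = VC-HIT

0: 0x2d3 (blk 45, set 5) → MISS  vc=[]
1: 0x182 (blk 24, set 0) → MISS  vc=[]
2: 0x185 (blk 24, set 0) → L1-HIT  vc=[]
3: 0x191 (blk 25, set 1) → MISS  vc=[]
4: 0x183 (blk 24, set 0) → L1-HIT  vc=[]
5: 0x2d6 (blk 45, set 5) → L1-HIT  vc=[]
6: 0x207 (blk 32, set 0) → MISS  vc=[24]
7: 0x302 (blk 48, set 0) → MISS  vc=[24, 32]
8: 0x270 (blk 39, set 7) → MISS  vc=[24, 32]
9: 0x189 (blk 24, set 0) → VC-HIT  vc=[48, 32]
10: 0x203 (blk 32, set 0) → VC-HIT  vc=[48, 24]
11: 0x306 (blk 48, set 0) → VC-HIT  vc=[32, 24]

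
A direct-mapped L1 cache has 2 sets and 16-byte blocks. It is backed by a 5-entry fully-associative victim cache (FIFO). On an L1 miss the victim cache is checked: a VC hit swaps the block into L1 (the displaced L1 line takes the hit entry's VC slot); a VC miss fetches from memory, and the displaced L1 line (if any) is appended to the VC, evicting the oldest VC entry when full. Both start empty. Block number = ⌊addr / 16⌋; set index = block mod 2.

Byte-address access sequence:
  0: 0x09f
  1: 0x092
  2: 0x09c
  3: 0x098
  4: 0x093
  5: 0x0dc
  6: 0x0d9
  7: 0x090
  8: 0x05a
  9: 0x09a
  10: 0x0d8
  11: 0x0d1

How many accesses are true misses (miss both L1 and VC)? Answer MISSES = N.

MISSES = 3

0: 0x9f (blk 9, set 1) → MISS  vc=[]
1: 0x92 (blk 9, set 1) → L1-HIT  vc=[]
2: 0x9c (blk 9, set 1) → L1-HIT  vc=[]
3: 0x98 (blk 9, set 1) → L1-HIT  vc=[]
4: 0x93 (blk 9, set 1) → L1-HIT  vc=[]
5: 0xdc (blk 13, set 1) → MISS  vc=[9]
6: 0xd9 (blk 13, set 1) → L1-HIT  vc=[9]
7: 0x90 (blk 9, set 1) → VC-HIT  vc=[13]
8: 0x5a (blk 5, set 1) → MISS  vc=[13, 9]
9: 0x9a (blk 9, set 1) → VC-HIT  vc=[13, 5]
10: 0xd8 (blk 13, set 1) → VC-HIT  vc=[9, 5]
11: 0xd1 (blk 13, set 1) → L1-HIT  vc=[9, 5]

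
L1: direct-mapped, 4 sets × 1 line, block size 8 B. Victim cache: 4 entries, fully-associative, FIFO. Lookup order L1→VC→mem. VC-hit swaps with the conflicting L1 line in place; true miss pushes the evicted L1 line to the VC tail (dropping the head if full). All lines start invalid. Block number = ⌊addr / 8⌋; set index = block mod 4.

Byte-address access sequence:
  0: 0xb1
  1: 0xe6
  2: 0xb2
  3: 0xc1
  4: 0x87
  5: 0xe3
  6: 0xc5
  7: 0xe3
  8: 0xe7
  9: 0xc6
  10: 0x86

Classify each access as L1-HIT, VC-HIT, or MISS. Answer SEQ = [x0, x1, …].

SEQ = [MISS, MISS, L1-HIT, MISS, MISS, VC-HIT, VC-HIT, VC-HIT, L1-HIT, VC-HIT, VC-HIT]

0: 0xb1 (blk 22, set 2) → MISS  vc=[]
1: 0xe6 (blk 28, set 0) → MISS  vc=[]
2: 0xb2 (blk 22, set 2) → L1-HIT  vc=[]
3: 0xc1 (blk 24, set 0) → MISS  vc=[28]
4: 0x87 (blk 16, set 0) → MISS  vc=[28, 24]
5: 0xe3 (blk 28, set 0) → VC-HIT  vc=[16, 24]
6: 0xc5 (blk 24, set 0) → VC-HIT  vc=[16, 28]
7: 0xe3 (blk 28, set 0) → VC-HIT  vc=[16, 24]
8: 0xe7 (blk 28, set 0) → L1-HIT  vc=[16, 24]
9: 0xc6 (blk 24, set 0) → VC-HIT  vc=[16, 28]
10: 0x86 (blk 16, set 0) → VC-HIT  vc=[24, 28]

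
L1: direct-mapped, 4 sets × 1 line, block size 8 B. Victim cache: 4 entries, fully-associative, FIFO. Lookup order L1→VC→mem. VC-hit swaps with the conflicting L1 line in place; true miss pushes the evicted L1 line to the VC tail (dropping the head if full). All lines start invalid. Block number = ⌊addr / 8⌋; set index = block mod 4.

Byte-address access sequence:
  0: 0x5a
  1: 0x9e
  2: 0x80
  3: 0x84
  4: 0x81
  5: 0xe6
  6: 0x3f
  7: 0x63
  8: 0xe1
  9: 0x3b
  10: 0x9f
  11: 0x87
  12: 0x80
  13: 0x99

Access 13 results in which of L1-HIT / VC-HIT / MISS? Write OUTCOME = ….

OUTCOME = L1-HIT

0: 0x5a (blk 11, set 3) → MISS  vc=[]
1: 0x9e (blk 19, set 3) → MISS  vc=[11]
2: 0x80 (blk 16, set 0) → MISS  vc=[11]
3: 0x84 (blk 16, set 0) → L1-HIT  vc=[11]
4: 0x81 (blk 16, set 0) → L1-HIT  vc=[11]
5: 0xe6 (blk 28, set 0) → MISS  vc=[11, 16]
6: 0x3f (blk 7, set 3) → MISS  vc=[11, 16, 19]
7: 0x63 (blk 12, set 0) → MISS  vc=[11, 16, 19, 28]
8: 0xe1 (blk 28, set 0) → VC-HIT  vc=[11, 16, 19, 12]
9: 0x3b (blk 7, set 3) → L1-HIT  vc=[11, 16, 19, 12]
10: 0x9f (blk 19, set 3) → VC-HIT  vc=[11, 16, 7, 12]
11: 0x87 (blk 16, set 0) → VC-HIT  vc=[11, 28, 7, 12]
12: 0x80 (blk 16, set 0) → L1-HIT  vc=[11, 28, 7, 12]
13: 0x99 (blk 19, set 3) → L1-HIT  vc=[11, 28, 7, 12]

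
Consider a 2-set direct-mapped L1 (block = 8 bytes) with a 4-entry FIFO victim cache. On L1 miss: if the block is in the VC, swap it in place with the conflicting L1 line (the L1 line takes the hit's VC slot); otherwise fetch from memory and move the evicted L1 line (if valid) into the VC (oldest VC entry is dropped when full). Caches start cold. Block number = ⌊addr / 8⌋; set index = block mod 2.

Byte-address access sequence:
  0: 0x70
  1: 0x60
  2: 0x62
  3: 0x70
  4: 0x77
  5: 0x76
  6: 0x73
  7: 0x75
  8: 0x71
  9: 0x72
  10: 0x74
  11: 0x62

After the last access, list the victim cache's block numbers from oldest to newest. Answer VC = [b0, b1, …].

0: 0x70 (blk 14, set 0) → MISS  vc=[]
1: 0x60 (blk 12, set 0) → MISS  vc=[14]
2: 0x62 (blk 12, set 0) → L1-HIT  vc=[14]
3: 0x70 (blk 14, set 0) → VC-HIT  vc=[12]
4: 0x77 (blk 14, set 0) → L1-HIT  vc=[12]
5: 0x76 (blk 14, set 0) → L1-HIT  vc=[12]
6: 0x73 (blk 14, set 0) → L1-HIT  vc=[12]
7: 0x75 (blk 14, set 0) → L1-HIT  vc=[12]
8: 0x71 (blk 14, set 0) → L1-HIT  vc=[12]
9: 0x72 (blk 14, set 0) → L1-HIT  vc=[12]
10: 0x74 (blk 14, set 0) → L1-HIT  vc=[12]
11: 0x62 (blk 12, set 0) → VC-HIT  vc=[14]

VC = [14]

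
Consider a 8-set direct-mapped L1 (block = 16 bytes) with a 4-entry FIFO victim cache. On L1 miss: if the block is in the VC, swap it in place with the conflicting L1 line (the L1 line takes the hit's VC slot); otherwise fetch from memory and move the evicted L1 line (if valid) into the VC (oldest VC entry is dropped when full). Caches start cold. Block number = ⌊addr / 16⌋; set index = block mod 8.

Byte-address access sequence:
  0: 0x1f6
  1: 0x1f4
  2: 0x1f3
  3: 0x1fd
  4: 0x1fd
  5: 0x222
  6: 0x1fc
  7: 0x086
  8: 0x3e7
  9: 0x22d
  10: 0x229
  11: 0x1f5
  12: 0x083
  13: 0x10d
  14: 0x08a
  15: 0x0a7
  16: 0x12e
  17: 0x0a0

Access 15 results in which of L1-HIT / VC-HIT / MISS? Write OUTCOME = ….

#0 0x1f6→b31/s7 MISS; vc=[]
#1 0x1f4→b31/s7 L1-HIT; vc=[]
#2 0x1f3→b31/s7 L1-HIT; vc=[]
#3 0x1fd→b31/s7 L1-HIT; vc=[]
#4 0x1fd→b31/s7 L1-HIT; vc=[]
#5 0x222→b34/s2 MISS; vc=[]
#6 0x1fc→b31/s7 L1-HIT; vc=[]
#7 0x86→b8/s0 MISS; vc=[]
#8 0x3e7→b62/s6 MISS; vc=[]
#9 0x22d→b34/s2 L1-HIT; vc=[]
#10 0x229→b34/s2 L1-HIT; vc=[]
#11 0x1f5→b31/s7 L1-HIT; vc=[]
#12 0x83→b8/s0 L1-HIT; vc=[]
#13 0x10d→b16/s0 MISS; vc=[8]
#14 0x8a→b8/s0 VC-HIT; vc=[16]
#15 0xa7→b10/s2 MISS; vc=[16,34]
#16 0x12e→b18/s2 MISS; vc=[16,34,10]
#17 0xa0→b10/s2 VC-HIT; vc=[16,34,18]

OUTCOME = MISS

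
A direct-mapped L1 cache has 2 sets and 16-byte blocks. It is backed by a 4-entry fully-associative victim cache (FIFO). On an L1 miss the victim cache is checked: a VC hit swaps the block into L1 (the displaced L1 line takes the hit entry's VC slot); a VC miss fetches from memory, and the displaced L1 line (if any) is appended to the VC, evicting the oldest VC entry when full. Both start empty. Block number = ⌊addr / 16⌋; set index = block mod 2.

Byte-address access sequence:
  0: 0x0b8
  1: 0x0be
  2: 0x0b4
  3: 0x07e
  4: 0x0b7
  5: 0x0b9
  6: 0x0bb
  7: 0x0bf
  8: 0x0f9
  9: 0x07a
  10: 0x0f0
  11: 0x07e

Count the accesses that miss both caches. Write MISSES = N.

  [0] addr=0xb8 blk=11 s=1: MISS | VC []
  [1] addr=0xbe blk=11 s=1: L1-HIT | VC []
  [2] addr=0xb4 blk=11 s=1: L1-HIT | VC []
  [3] addr=0x7e blk=7 s=1: MISS | VC [11]
  [4] addr=0xb7 blk=11 s=1: VC-HIT | VC [7]
  [5] addr=0xb9 blk=11 s=1: L1-HIT | VC [7]
  [6] addr=0xbb blk=11 s=1: L1-HIT | VC [7]
  [7] addr=0xbf blk=11 s=1: L1-HIT | VC [7]
  [8] addr=0xf9 blk=15 s=1: MISS | VC [7, 11]
  [9] addr=0x7a blk=7 s=1: VC-HIT | VC [15, 11]
  [10] addr=0xf0 blk=15 s=1: VC-HIT | VC [7, 11]
  [11] addr=0x7e blk=7 s=1: VC-HIT | VC [15, 11]

MISSES = 3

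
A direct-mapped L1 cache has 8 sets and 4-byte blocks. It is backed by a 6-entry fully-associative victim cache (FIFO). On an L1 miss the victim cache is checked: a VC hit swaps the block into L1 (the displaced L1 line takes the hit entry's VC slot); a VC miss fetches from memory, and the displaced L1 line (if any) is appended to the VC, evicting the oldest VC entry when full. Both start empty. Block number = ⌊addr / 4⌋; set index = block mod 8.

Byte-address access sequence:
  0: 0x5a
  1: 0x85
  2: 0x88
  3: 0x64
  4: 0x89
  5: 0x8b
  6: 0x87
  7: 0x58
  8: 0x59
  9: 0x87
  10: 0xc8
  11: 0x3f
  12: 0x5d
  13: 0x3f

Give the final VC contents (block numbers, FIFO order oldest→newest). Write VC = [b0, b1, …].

#0 0x5a→b22/s6 MISS; vc=[]
#1 0x85→b33/s1 MISS; vc=[]
#2 0x88→b34/s2 MISS; vc=[]
#3 0x64→b25/s1 MISS; vc=[33]
#4 0x89→b34/s2 L1-HIT; vc=[33]
#5 0x8b→b34/s2 L1-HIT; vc=[33]
#6 0x87→b33/s1 VC-HIT; vc=[25]
#7 0x58→b22/s6 L1-HIT; vc=[25]
#8 0x59→b22/s6 L1-HIT; vc=[25]
#9 0x87→b33/s1 L1-HIT; vc=[25]
#10 0xc8→b50/s2 MISS; vc=[25,34]
#11 0x3f→b15/s7 MISS; vc=[25,34]
#12 0x5d→b23/s7 MISS; vc=[25,34,15]
#13 0x3f→b15/s7 VC-HIT; vc=[25,34,23]

VC = [25, 34, 23]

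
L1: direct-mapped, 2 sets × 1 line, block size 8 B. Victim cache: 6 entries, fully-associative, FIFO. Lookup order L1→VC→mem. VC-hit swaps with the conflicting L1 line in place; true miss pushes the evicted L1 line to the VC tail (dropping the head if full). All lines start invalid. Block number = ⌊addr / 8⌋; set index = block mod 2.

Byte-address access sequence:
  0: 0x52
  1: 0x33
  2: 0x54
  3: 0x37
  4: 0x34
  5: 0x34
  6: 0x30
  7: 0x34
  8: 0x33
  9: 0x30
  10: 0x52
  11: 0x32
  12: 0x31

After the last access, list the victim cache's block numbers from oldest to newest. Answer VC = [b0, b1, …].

VC = [10]

#0 0x52→b10/s0 MISS; vc=[]
#1 0x33→b6/s0 MISS; vc=[10]
#2 0x54→b10/s0 VC-HIT; vc=[6]
#3 0x37→b6/s0 VC-HIT; vc=[10]
#4 0x34→b6/s0 L1-HIT; vc=[10]
#5 0x34→b6/s0 L1-HIT; vc=[10]
#6 0x30→b6/s0 L1-HIT; vc=[10]
#7 0x34→b6/s0 L1-HIT; vc=[10]
#8 0x33→b6/s0 L1-HIT; vc=[10]
#9 0x30→b6/s0 L1-HIT; vc=[10]
#10 0x52→b10/s0 VC-HIT; vc=[6]
#11 0x32→b6/s0 VC-HIT; vc=[10]
#12 0x31→b6/s0 L1-HIT; vc=[10]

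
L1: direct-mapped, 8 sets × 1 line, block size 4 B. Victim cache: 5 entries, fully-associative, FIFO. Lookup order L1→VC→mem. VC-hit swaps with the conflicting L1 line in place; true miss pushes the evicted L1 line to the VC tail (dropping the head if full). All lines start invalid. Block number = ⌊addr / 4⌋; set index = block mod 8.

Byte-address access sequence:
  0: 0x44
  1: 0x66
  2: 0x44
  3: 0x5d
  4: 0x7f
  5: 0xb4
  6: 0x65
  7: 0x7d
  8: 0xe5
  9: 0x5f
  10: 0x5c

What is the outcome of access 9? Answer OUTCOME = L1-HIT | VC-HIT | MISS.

OUTCOME = VC-HIT

#0 0x44→b17/s1 MISS; vc=[]
#1 0x66→b25/s1 MISS; vc=[17]
#2 0x44→b17/s1 VC-HIT; vc=[25]
#3 0x5d→b23/s7 MISS; vc=[25]
#4 0x7f→b31/s7 MISS; vc=[25,23]
#5 0xb4→b45/s5 MISS; vc=[25,23]
#6 0x65→b25/s1 VC-HIT; vc=[17,23]
#7 0x7d→b31/s7 L1-HIT; vc=[17,23]
#8 0xe5→b57/s1 MISS; vc=[17,23,25]
#9 0x5f→b23/s7 VC-HIT; vc=[17,31,25]
#10 0x5c→b23/s7 L1-HIT; vc=[17,31,25]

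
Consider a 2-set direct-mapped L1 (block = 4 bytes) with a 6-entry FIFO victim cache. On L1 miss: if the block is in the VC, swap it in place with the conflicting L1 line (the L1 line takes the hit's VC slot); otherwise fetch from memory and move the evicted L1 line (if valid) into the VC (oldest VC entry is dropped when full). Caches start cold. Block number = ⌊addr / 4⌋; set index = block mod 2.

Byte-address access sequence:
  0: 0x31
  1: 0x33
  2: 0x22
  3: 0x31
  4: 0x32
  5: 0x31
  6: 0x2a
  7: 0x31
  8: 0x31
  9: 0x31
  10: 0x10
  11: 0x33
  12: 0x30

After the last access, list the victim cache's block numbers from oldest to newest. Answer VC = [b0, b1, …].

VC = [8, 10, 4]

#0 0x31→b12/s0 MISS; vc=[]
#1 0x33→b12/s0 L1-HIT; vc=[]
#2 0x22→b8/s0 MISS; vc=[12]
#3 0x31→b12/s0 VC-HIT; vc=[8]
#4 0x32→b12/s0 L1-HIT; vc=[8]
#5 0x31→b12/s0 L1-HIT; vc=[8]
#6 0x2a→b10/s0 MISS; vc=[8,12]
#7 0x31→b12/s0 VC-HIT; vc=[8,10]
#8 0x31→b12/s0 L1-HIT; vc=[8,10]
#9 0x31→b12/s0 L1-HIT; vc=[8,10]
#10 0x10→b4/s0 MISS; vc=[8,10,12]
#11 0x33→b12/s0 VC-HIT; vc=[8,10,4]
#12 0x30→b12/s0 L1-HIT; vc=[8,10,4]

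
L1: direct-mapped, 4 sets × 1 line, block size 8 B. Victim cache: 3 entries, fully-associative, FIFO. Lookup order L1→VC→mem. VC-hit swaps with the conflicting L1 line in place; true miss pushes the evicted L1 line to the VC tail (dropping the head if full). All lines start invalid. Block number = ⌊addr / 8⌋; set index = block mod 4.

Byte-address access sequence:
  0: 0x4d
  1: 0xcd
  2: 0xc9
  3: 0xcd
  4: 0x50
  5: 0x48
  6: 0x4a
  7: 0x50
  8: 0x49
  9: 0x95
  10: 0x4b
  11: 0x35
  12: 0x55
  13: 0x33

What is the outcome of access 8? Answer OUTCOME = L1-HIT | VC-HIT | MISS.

  [0] addr=0x4d blk=9 s=1: MISS | VC []
  [1] addr=0xcd blk=25 s=1: MISS | VC [9]
  [2] addr=0xc9 blk=25 s=1: L1-HIT | VC [9]
  [3] addr=0xcd blk=25 s=1: L1-HIT | VC [9]
  [4] addr=0x50 blk=10 s=2: MISS | VC [9]
  [5] addr=0x48 blk=9 s=1: VC-HIT | VC [25]
  [6] addr=0x4a blk=9 s=1: L1-HIT | VC [25]
  [7] addr=0x50 blk=10 s=2: L1-HIT | VC [25]
  [8] addr=0x49 blk=9 s=1: L1-HIT | VC [25]
  [9] addr=0x95 blk=18 s=2: MISS | VC [25, 10]
  [10] addr=0x4b blk=9 s=1: L1-HIT | VC [25, 10]
  [11] addr=0x35 blk=6 s=2: MISS | VC [25, 10, 18]
  [12] addr=0x55 blk=10 s=2: VC-HIT | VC [25, 6, 18]
  [13] addr=0x33 blk=6 s=2: VC-HIT | VC [25, 10, 18]

OUTCOME = L1-HIT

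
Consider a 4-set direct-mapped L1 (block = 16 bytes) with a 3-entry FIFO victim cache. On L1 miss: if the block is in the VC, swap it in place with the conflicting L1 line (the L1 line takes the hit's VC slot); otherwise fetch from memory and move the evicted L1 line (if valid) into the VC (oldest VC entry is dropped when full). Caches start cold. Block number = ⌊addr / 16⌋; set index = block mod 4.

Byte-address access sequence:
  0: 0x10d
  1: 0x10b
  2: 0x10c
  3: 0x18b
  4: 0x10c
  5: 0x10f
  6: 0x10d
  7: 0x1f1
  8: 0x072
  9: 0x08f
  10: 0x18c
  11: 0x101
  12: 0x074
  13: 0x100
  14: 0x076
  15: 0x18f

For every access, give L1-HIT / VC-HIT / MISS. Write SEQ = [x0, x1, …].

SEQ = [MISS, L1-HIT, L1-HIT, MISS, VC-HIT, L1-HIT, L1-HIT, MISS, MISS, MISS, VC-HIT, VC-HIT, L1-HIT, L1-HIT, L1-HIT, VC-HIT]

  [0] addr=0x10d blk=16 s=0: MISS | VC []
  [1] addr=0x10b blk=16 s=0: L1-HIT | VC []
  [2] addr=0x10c blk=16 s=0: L1-HIT | VC []
  [3] addr=0x18b blk=24 s=0: MISS | VC [16]
  [4] addr=0x10c blk=16 s=0: VC-HIT | VC [24]
  [5] addr=0x10f blk=16 s=0: L1-HIT | VC [24]
  [6] addr=0x10d blk=16 s=0: L1-HIT | VC [24]
  [7] addr=0x1f1 blk=31 s=3: MISS | VC [24]
  [8] addr=0x72 blk=7 s=3: MISS | VC [24, 31]
  [9] addr=0x8f blk=8 s=0: MISS | VC [24, 31, 16]
  [10] addr=0x18c blk=24 s=0: VC-HIT | VC [8, 31, 16]
  [11] addr=0x101 blk=16 s=0: VC-HIT | VC [8, 31, 24]
  [12] addr=0x74 blk=7 s=3: L1-HIT | VC [8, 31, 24]
  [13] addr=0x100 blk=16 s=0: L1-HIT | VC [8, 31, 24]
  [14] addr=0x76 blk=7 s=3: L1-HIT | VC [8, 31, 24]
  [15] addr=0x18f blk=24 s=0: VC-HIT | VC [8, 31, 16]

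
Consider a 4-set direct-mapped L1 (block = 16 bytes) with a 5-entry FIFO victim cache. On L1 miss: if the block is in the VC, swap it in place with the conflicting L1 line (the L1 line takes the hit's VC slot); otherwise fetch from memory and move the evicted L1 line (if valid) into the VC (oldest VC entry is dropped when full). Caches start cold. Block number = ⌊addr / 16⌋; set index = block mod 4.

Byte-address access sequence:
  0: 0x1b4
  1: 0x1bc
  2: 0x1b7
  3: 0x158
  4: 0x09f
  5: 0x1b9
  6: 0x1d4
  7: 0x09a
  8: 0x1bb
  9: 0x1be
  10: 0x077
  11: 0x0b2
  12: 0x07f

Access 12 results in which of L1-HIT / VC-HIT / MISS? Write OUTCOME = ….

  [0] addr=0x1b4 blk=27 s=3: MISS | VC []
  [1] addr=0x1bc blk=27 s=3: L1-HIT | VC []
  [2] addr=0x1b7 blk=27 s=3: L1-HIT | VC []
  [3] addr=0x158 blk=21 s=1: MISS | VC []
  [4] addr=0x9f blk=9 s=1: MISS | VC [21]
  [5] addr=0x1b9 blk=27 s=3: L1-HIT | VC [21]
  [6] addr=0x1d4 blk=29 s=1: MISS | VC [21, 9]
  [7] addr=0x9a blk=9 s=1: VC-HIT | VC [21, 29]
  [8] addr=0x1bb blk=27 s=3: L1-HIT | VC [21, 29]
  [9] addr=0x1be blk=27 s=3: L1-HIT | VC [21, 29]
  [10] addr=0x77 blk=7 s=3: MISS | VC [21, 29, 27]
  [11] addr=0xb2 blk=11 s=3: MISS | VC [21, 29, 27, 7]
  [12] addr=0x7f blk=7 s=3: VC-HIT | VC [21, 29, 27, 11]

OUTCOME = VC-HIT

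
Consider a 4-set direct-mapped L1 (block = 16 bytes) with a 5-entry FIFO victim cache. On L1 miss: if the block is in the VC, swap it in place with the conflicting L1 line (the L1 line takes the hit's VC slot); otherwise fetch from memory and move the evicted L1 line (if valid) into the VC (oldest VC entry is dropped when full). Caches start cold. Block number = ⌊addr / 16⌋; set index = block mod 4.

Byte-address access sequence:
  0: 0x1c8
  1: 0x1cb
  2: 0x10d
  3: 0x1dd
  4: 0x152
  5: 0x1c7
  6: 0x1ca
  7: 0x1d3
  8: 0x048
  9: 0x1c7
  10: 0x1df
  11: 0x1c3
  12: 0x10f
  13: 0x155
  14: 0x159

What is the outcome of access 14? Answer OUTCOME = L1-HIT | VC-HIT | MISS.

OUTCOME = L1-HIT

#0 0x1c8→b28/s0 MISS; vc=[]
#1 0x1cb→b28/s0 L1-HIT; vc=[]
#2 0x10d→b16/s0 MISS; vc=[28]
#3 0x1dd→b29/s1 MISS; vc=[28]
#4 0x152→b21/s1 MISS; vc=[28,29]
#5 0x1c7→b28/s0 VC-HIT; vc=[16,29]
#6 0x1ca→b28/s0 L1-HIT; vc=[16,29]
#7 0x1d3→b29/s1 VC-HIT; vc=[16,21]
#8 0x48→b4/s0 MISS; vc=[16,21,28]
#9 0x1c7→b28/s0 VC-HIT; vc=[16,21,4]
#10 0x1df→b29/s1 L1-HIT; vc=[16,21,4]
#11 0x1c3→b28/s0 L1-HIT; vc=[16,21,4]
#12 0x10f→b16/s0 VC-HIT; vc=[28,21,4]
#13 0x155→b21/s1 VC-HIT; vc=[28,29,4]
#14 0x159→b21/s1 L1-HIT; vc=[28,29,4]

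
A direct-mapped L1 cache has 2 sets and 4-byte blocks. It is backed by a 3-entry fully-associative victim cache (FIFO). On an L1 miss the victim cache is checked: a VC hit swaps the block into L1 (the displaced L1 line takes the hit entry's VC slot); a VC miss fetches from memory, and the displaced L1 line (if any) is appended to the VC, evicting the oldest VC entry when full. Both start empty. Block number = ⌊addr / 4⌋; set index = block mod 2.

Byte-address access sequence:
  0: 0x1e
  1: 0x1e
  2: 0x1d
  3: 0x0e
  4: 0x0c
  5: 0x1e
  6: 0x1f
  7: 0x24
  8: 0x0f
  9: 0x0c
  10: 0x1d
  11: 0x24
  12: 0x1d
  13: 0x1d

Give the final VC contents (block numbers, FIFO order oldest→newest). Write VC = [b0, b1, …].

  [0] addr=0x1e blk=7 s=1: MISS | VC []
  [1] addr=0x1e blk=7 s=1: L1-HIT | VC []
  [2] addr=0x1d blk=7 s=1: L1-HIT | VC []
  [3] addr=0xe blk=3 s=1: MISS | VC [7]
  [4] addr=0xc blk=3 s=1: L1-HIT | VC [7]
  [5] addr=0x1e blk=7 s=1: VC-HIT | VC [3]
  [6] addr=0x1f blk=7 s=1: L1-HIT | VC [3]
  [7] addr=0x24 blk=9 s=1: MISS | VC [3, 7]
  [8] addr=0xf blk=3 s=1: VC-HIT | VC [9, 7]
  [9] addr=0xc blk=3 s=1: L1-HIT | VC [9, 7]
  [10] addr=0x1d blk=7 s=1: VC-HIT | VC [9, 3]
  [11] addr=0x24 blk=9 s=1: VC-HIT | VC [7, 3]
  [12] addr=0x1d blk=7 s=1: VC-HIT | VC [9, 3]
  [13] addr=0x1d blk=7 s=1: L1-HIT | VC [9, 3]

VC = [9, 3]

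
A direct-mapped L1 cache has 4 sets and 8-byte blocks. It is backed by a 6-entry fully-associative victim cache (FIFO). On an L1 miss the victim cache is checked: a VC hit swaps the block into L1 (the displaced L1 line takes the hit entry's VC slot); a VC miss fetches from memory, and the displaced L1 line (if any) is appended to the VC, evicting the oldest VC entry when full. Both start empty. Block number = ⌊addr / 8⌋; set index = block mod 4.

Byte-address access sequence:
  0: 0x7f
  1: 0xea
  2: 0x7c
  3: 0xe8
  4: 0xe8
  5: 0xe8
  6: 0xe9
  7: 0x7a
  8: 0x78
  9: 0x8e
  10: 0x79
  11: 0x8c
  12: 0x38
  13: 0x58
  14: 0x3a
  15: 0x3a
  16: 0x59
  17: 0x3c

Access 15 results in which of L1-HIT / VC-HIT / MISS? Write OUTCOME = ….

OUTCOME = L1-HIT

#0 0x7f→b15/s3 MISS; vc=[]
#1 0xea→b29/s1 MISS; vc=[]
#2 0x7c→b15/s3 L1-HIT; vc=[]
#3 0xe8→b29/s1 L1-HIT; vc=[]
#4 0xe8→b29/s1 L1-HIT; vc=[]
#5 0xe8→b29/s1 L1-HIT; vc=[]
#6 0xe9→b29/s1 L1-HIT; vc=[]
#7 0x7a→b15/s3 L1-HIT; vc=[]
#8 0x78→b15/s3 L1-HIT; vc=[]
#9 0x8e→b17/s1 MISS; vc=[29]
#10 0x79→b15/s3 L1-HIT; vc=[29]
#11 0x8c→b17/s1 L1-HIT; vc=[29]
#12 0x38→b7/s3 MISS; vc=[29,15]
#13 0x58→b11/s3 MISS; vc=[29,15,7]
#14 0x3a→b7/s3 VC-HIT; vc=[29,15,11]
#15 0x3a→b7/s3 L1-HIT; vc=[29,15,11]
#16 0x59→b11/s3 VC-HIT; vc=[29,15,7]
#17 0x3c→b7/s3 VC-HIT; vc=[29,15,11]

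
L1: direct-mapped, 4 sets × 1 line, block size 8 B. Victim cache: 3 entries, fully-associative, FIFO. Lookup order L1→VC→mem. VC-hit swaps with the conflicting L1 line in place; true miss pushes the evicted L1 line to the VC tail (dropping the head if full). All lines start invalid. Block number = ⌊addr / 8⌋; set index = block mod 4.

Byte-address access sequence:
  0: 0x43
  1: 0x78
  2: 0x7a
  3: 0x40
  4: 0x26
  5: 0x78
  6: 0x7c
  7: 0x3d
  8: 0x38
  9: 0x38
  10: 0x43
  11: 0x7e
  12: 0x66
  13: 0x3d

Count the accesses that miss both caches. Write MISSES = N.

  [0] addr=0x43 blk=8 s=0: MISS | VC []
  [1] addr=0x78 blk=15 s=3: MISS | VC []
  [2] addr=0x7a blk=15 s=3: L1-HIT | VC []
  [3] addr=0x40 blk=8 s=0: L1-HIT | VC []
  [4] addr=0x26 blk=4 s=0: MISS | VC [8]
  [5] addr=0x78 blk=15 s=3: L1-HIT | VC [8]
  [6] addr=0x7c blk=15 s=3: L1-HIT | VC [8]
  [7] addr=0x3d blk=7 s=3: MISS | VC [8, 15]
  [8] addr=0x38 blk=7 s=3: L1-HIT | VC [8, 15]
  [9] addr=0x38 blk=7 s=3: L1-HIT | VC [8, 15]
  [10] addr=0x43 blk=8 s=0: VC-HIT | VC [4, 15]
  [11] addr=0x7e blk=15 s=3: VC-HIT | VC [4, 7]
  [12] addr=0x66 blk=12 s=0: MISS | VC [4, 7, 8]
  [13] addr=0x3d blk=7 s=3: VC-HIT | VC [4, 15, 8]

MISSES = 5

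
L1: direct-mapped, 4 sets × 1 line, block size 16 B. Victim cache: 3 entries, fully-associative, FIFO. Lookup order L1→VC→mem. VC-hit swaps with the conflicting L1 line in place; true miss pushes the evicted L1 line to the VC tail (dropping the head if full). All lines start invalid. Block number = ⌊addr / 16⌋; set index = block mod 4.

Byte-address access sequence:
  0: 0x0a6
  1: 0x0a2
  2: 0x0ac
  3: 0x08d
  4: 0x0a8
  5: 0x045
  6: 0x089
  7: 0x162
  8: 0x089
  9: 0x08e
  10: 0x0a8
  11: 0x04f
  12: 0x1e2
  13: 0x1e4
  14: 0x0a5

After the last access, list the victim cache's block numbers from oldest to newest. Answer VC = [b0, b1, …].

VC = [8, 22, 30]

  [0] addr=0xa6 blk=10 s=2: MISS | VC []
  [1] addr=0xa2 blk=10 s=2: L1-HIT | VC []
  [2] addr=0xac blk=10 s=2: L1-HIT | VC []
  [3] addr=0x8d blk=8 s=0: MISS | VC []
  [4] addr=0xa8 blk=10 s=2: L1-HIT | VC []
  [5] addr=0x45 blk=4 s=0: MISS | VC [8]
  [6] addr=0x89 blk=8 s=0: VC-HIT | VC [4]
  [7] addr=0x162 blk=22 s=2: MISS | VC [4, 10]
  [8] addr=0x89 blk=8 s=0: L1-HIT | VC [4, 10]
  [9] addr=0x8e blk=8 s=0: L1-HIT | VC [4, 10]
  [10] addr=0xa8 blk=10 s=2: VC-HIT | VC [4, 22]
  [11] addr=0x4f blk=4 s=0: VC-HIT | VC [8, 22]
  [12] addr=0x1e2 blk=30 s=2: MISS | VC [8, 22, 10]
  [13] addr=0x1e4 blk=30 s=2: L1-HIT | VC [8, 22, 10]
  [14] addr=0xa5 blk=10 s=2: VC-HIT | VC [8, 22, 30]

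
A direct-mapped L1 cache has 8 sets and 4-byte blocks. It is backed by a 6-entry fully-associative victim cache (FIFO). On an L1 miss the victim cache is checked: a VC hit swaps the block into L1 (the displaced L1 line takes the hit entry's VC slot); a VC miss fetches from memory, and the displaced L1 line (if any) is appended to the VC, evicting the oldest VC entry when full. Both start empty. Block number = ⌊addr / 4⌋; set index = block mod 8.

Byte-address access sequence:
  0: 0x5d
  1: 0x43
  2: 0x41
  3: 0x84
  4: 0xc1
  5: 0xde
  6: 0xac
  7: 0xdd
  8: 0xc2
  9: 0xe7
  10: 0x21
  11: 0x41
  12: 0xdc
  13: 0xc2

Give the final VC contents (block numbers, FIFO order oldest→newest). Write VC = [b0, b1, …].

#0 0x5d→b23/s7 MISS; vc=[]
#1 0x43→b16/s0 MISS; vc=[]
#2 0x41→b16/s0 L1-HIT; vc=[]
#3 0x84→b33/s1 MISS; vc=[]
#4 0xc1→b48/s0 MISS; vc=[16]
#5 0xde→b55/s7 MISS; vc=[16,23]
#6 0xac→b43/s3 MISS; vc=[16,23]
#7 0xdd→b55/s7 L1-HIT; vc=[16,23]
#8 0xc2→b48/s0 L1-HIT; vc=[16,23]
#9 0xe7→b57/s1 MISS; vc=[16,23,33]
#10 0x21→b8/s0 MISS; vc=[16,23,33,48]
#11 0x41→b16/s0 VC-HIT; vc=[8,23,33,48]
#12 0xdc→b55/s7 L1-HIT; vc=[8,23,33,48]
#13 0xc2→b48/s0 VC-HIT; vc=[8,23,33,16]

VC = [8, 23, 33, 16]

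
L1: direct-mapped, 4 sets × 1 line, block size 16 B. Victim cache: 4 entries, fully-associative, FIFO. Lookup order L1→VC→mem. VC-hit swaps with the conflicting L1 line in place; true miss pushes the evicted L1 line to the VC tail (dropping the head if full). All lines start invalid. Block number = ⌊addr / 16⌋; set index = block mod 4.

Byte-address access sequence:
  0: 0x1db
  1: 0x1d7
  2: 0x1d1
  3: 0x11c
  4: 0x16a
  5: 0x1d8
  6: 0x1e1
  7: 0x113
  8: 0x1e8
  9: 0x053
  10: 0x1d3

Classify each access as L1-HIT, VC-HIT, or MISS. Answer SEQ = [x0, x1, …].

SEQ = [MISS, L1-HIT, L1-HIT, MISS, MISS, VC-HIT, MISS, VC-HIT, L1-HIT, MISS, VC-HIT]

0: 0x1db (blk 29, set 1) → MISS  vc=[]
1: 0x1d7 (blk 29, set 1) → L1-HIT  vc=[]
2: 0x1d1 (blk 29, set 1) → L1-HIT  vc=[]
3: 0x11c (blk 17, set 1) → MISS  vc=[29]
4: 0x16a (blk 22, set 2) → MISS  vc=[29]
5: 0x1d8 (blk 29, set 1) → VC-HIT  vc=[17]
6: 0x1e1 (blk 30, set 2) → MISS  vc=[17, 22]
7: 0x113 (blk 17, set 1) → VC-HIT  vc=[29, 22]
8: 0x1e8 (blk 30, set 2) → L1-HIT  vc=[29, 22]
9: 0x53 (blk 5, set 1) → MISS  vc=[29, 22, 17]
10: 0x1d3 (blk 29, set 1) → VC-HIT  vc=[5, 22, 17]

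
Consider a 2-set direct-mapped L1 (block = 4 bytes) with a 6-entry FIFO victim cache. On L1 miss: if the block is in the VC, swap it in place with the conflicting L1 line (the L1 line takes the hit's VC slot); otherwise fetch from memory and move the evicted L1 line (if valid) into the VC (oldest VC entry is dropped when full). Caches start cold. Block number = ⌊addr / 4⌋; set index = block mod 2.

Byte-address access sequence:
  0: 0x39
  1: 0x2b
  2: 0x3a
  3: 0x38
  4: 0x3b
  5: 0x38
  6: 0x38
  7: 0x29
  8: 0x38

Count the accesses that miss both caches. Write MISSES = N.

0: 0x39 (blk 14, set 0) → MISS  vc=[]
1: 0x2b (blk 10, set 0) → MISS  vc=[14]
2: 0x3a (blk 14, set 0) → VC-HIT  vc=[10]
3: 0x38 (blk 14, set 0) → L1-HIT  vc=[10]
4: 0x3b (blk 14, set 0) → L1-HIT  vc=[10]
5: 0x38 (blk 14, set 0) → L1-HIT  vc=[10]
6: 0x38 (blk 14, set 0) → L1-HIT  vc=[10]
7: 0x29 (blk 10, set 0) → VC-HIT  vc=[14]
8: 0x38 (blk 14, set 0) → VC-HIT  vc=[10]

MISSES = 2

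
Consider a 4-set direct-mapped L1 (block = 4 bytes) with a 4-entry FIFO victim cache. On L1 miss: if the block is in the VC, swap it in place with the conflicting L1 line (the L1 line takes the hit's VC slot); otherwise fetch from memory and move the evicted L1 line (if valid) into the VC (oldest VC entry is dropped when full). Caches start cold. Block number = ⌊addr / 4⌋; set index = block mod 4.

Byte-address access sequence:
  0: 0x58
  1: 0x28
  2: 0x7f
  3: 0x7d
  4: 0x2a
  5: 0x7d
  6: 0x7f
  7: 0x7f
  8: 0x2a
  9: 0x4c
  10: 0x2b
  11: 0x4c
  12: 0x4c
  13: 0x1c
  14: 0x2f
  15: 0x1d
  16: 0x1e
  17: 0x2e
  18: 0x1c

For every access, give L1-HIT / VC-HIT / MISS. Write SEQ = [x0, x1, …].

#0 0x58→b22/s2 MISS; vc=[]
#1 0x28→b10/s2 MISS; vc=[22]
#2 0x7f→b31/s3 MISS; vc=[22]
#3 0x7d→b31/s3 L1-HIT; vc=[22]
#4 0x2a→b10/s2 L1-HIT; vc=[22]
#5 0x7d→b31/s3 L1-HIT; vc=[22]
#6 0x7f→b31/s3 L1-HIT; vc=[22]
#7 0x7f→b31/s3 L1-HIT; vc=[22]
#8 0x2a→b10/s2 L1-HIT; vc=[22]
#9 0x4c→b19/s3 MISS; vc=[22,31]
#10 0x2b→b10/s2 L1-HIT; vc=[22,31]
#11 0x4c→b19/s3 L1-HIT; vc=[22,31]
#12 0x4c→b19/s3 L1-HIT; vc=[22,31]
#13 0x1c→b7/s3 MISS; vc=[22,31,19]
#14 0x2f→b11/s3 MISS; vc=[22,31,19,7]
#15 0x1d→b7/s3 VC-HIT; vc=[22,31,19,11]
#16 0x1e→b7/s3 L1-HIT; vc=[22,31,19,11]
#17 0x2e→b11/s3 VC-HIT; vc=[22,31,19,7]
#18 0x1c→b7/s3 VC-HIT; vc=[22,31,19,11]

SEQ = [MISS, MISS, MISS, L1-HIT, L1-HIT, L1-HIT, L1-HIT, L1-HIT, L1-HIT, MISS, L1-HIT, L1-HIT, L1-HIT, MISS, MISS, VC-HIT, L1-HIT, VC-HIT, VC-HIT]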